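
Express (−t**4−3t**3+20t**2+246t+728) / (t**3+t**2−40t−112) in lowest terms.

(−t**2−6t−26)/(t+4)

Apply the Euclidean algorithm:
  −t**4−3t**3+20t**2+246t+728 = (−t−2)(t**3+t**2−40t−112) + (−18t**2+54t+504)
  t**3+t**2−40t−112 = (−(1/18)t−2/9)(−18t**2+54t+504) + (0)
Last nonzero remainder: −18t**2+54t+504. Dividing through by −18 gives the monic gcd t**2−3t−28.
Cancel t**2−3t−28 from numerator and denominator to get the reduced form.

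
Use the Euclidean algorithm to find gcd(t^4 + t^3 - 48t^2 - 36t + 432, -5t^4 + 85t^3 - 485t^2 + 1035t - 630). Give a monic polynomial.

t^2 - 9t + 18

Apply the Euclidean algorithm:
  t^4 + t^3 - 48t^2 - 36t + 432 = (-1/5)(-5t^4 + 85t^3 - 485t^2 + 1035t - 630) + (18t^3 - 145t^2 + 171t + 306)
  -5t^4 + 85t^3 - 485t^2 + 1035t - 630 = (-(5/18)t + 805/324)(18t^3 - 145t^2 + 171t + 306) + (-(25025/324)t^2 + (25025/36)t - 25025/18)
  18t^3 - 145t^2 + 171t + 306 = (-(5832/25025)t - 5508/25025)(-(25025/324)t^2 + (25025/36)t - 25025/18) + (0)
Last nonzero remainder: -(25025/324)t^2 + (25025/36)t - 25025/18. Dividing through by -25025/324 gives the monic gcd t^2 - 9t + 18.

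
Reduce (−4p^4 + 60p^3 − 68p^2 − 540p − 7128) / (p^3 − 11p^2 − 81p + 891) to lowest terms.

(−4p^2 − 20p − 72)/(p + 9)

Euclidean algorithm in ℚ[p]:
  −4p^4 + 60p^3 − 68p^2 − 540p − 7128 = (−4p + 16)(p^3 − 11p^2 − 81p + 891) + (−216p^2 + 4320p − 21384)
  p^3 − 11p^2 − 81p + 891 = (−(1/216)p − 1/24)(−216p^2 + 4320p − 21384) + (0)
Last nonzero remainder: −216p^2 + 4320p − 21384. Dividing through by −216 gives the monic gcd p^2 − 20p + 99.
Cancel p^2 − 20p + 99 from numerator and denominator to get the reduced form.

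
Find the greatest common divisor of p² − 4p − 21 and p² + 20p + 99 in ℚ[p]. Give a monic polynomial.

1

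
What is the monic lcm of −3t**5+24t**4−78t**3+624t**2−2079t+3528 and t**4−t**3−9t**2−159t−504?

By polynomial division,
  −3t**5+24t**4−78t**3+624t**2−2079t+3528 = (−3t+21)(t**4−t**3−9t**2−159t−504) + (−84t**3+336t**2−252t+14112)
  t**4−t**3−9t**2−159t−504 = (−(1/84)t−1/28)(−84t**3+336t**2−252t+14112) + (0)
Last nonzero remainder: −84t**3+336t**2−252t+14112. Dividing through by −84 gives the monic gcd t**3−4t**2+3t−168.
Then lcm(f, g) = f·g / gcd(f, g); expanding and making the result monic gives the answer.

t**6−5t**5+2t**4−130t**3+69t**2+903t−3528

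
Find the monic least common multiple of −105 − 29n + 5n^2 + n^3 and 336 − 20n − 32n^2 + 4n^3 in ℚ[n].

Apply the Euclidean algorithm:
  n^3 + 5n^2 − 29n − 105 = (1/4)(4n^3 − 32n^2 − 20n + 336) + (13n^2 − 24n − 189)
  4n^3 − 32n^2 − 20n + 336 = ((4/13)n − 320/169)(13n^2 − 24n − 189) + (−(1232/169)n − 3696/169)
  13n^2 − 24n − 189 = (−(2197/1232)n + 1521/176)(−(1232/169)n − 3696/169) + (0)
Last nonzero remainder: −(1232/169)n − 3696/169. Dividing through by −1232/169 gives the monic gcd n + 3.
Then lcm(f, g) = f·g / gcd(f, g); expanding and making the result monic gives the answer.

−2940 + 343n + 354n^2 − 56n^3 − 6n^4 + n^5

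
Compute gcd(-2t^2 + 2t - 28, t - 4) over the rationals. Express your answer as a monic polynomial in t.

1

Euclidean algorithm in ℚ[t]:
  -2t^2 + 2t - 28 = (-2t - 6)(t - 4) + (-52)
  t - 4 = (-(1/52)t + 1/13)(-52) + (0)
The last nonzero remainder is the constant -52, so the polynomials are coprime and gcd = 1.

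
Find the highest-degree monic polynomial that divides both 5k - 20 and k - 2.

Apply the Euclidean algorithm:
  5k - 20 = (5)(k - 2) + (-10)
  k - 2 = (-(1/10)k + 1/5)(-10) + (0)
The last nonzero remainder is the constant -10, so the polynomials are coprime and gcd = 1.

1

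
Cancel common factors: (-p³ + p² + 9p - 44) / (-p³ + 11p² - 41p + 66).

(p + 4)/(p - 6)

By polynomial division,
  -p³ + p² + 9p - 44 = (-p³ + 11p² - 41p + 66) + (-10p² + 50p - 110)
  -p³ + 11p² - 41p + 66 = ((1/10)p - 3/5)(-10p² + 50p - 110) + (0)
Last nonzero remainder: -10p² + 50p - 110. Dividing through by -10 gives the monic gcd p² - 5p + 11.
Cancel p² - 5p + 11 from numerator and denominator to get the reduced form.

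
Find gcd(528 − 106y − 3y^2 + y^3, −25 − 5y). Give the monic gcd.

1

Euclidean algorithm in ℚ[y]:
  y^3 − 3y^2 − 106y + 528 = (−(1/5)y^2 + (8/5)y + 66/5)(−5y − 25) + (858)
  −5y − 25 = (−(5/858)y − 25/858)(858) + (0)
The last nonzero remainder is the constant 858, so the polynomials are coprime and gcd = 1.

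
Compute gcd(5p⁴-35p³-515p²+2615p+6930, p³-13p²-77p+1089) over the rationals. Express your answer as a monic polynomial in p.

Repeated division with remainder:
  5p⁴-35p³-515p²+2615p+6930 = (5p+30)(p³-13p²-77p+1089) + (260p²-520p-25740)
  p³-13p²-77p+1089 = ((1/260)p-11/260)(260p²-520p-25740) + (0)
Last nonzero remainder: 260p²-520p-25740. Dividing through by 260 gives the monic gcd p²-2p-99.

p²-2p-99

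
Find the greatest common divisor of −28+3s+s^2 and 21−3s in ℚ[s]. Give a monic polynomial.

By polynomial division,
  s^2+3s−28 = (−(1/3)s−10/3)(−3s+21) + (42)
  −3s+21 = (−(1/14)s+1/2)(42) + (0)
The last nonzero remainder is the constant 42, so the polynomials are coprime and gcd = 1.

1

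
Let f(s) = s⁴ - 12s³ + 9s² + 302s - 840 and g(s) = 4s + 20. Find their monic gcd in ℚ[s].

Euclidean algorithm in ℚ[s]:
  s⁴ - 12s³ + 9s² + 302s - 840 = ((1/4)s³ - (17/4)s² + (47/2)s - 42)(4s + 20) + (0)
Last nonzero remainder: 4s + 20. Dividing through by 4 gives the monic gcd s + 5.

s + 5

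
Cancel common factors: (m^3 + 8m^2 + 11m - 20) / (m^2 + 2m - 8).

Apply the Euclidean algorithm:
  m^3 + 8m^2 + 11m - 20 = (m + 6)(m^2 + 2m - 8) + (7m + 28)
  m^2 + 2m - 8 = ((1/7)m - 2/7)(7m + 28) + (0)
Last nonzero remainder: 7m + 28. Dividing through by 7 gives the monic gcd m + 4.
Cancel m + 4 from numerator and denominator to get the reduced form.

(m^2 + 4m - 5)/(m - 2)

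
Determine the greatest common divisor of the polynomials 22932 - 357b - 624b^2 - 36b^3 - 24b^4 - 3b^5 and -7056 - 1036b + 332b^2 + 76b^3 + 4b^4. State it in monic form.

Repeated division with remainder:
  -3b^5 - 24b^4 - 36b^3 - 624b^2 - 357b + 22932 = (-(3/4)b + 33/4)(4b^4 + 76b^3 + 332b^2 - 1036b - 7056) + (-414b^3 - 4140b^2 + 2898b + 81144)
  4b^4 + 76b^3 + 332b^2 - 1036b - 7056 = (-(2/207)b - 2/23)(-414b^3 - 4140b^2 + 2898b + 81144) + (0)
Last nonzero remainder: -414b^3 - 4140b^2 + 2898b + 81144. Dividing through by -414 gives the monic gcd b^3 + 10b^2 - 7b - 196.

-196 - 7b + 10b^2 + b^3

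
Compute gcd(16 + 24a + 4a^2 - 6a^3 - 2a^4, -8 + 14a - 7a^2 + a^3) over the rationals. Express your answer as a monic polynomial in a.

-2 + a

By polynomial division,
  -2a^4 - 6a^3 + 4a^2 + 24a + 16 = (-2a - 20)(a^3 - 7a^2 + 14a - 8) + (-108a^2 + 288a - 144)
  a^3 - 7a^2 + 14a - 8 = (-(1/108)a + 13/324)(-108a^2 + 288a - 144) + ((10/9)a - 20/9)
  -108a^2 + 288a - 144 = (-(486/5)a + 324/5)((10/9)a - 20/9) + (0)
Last nonzero remainder: (10/9)a - 20/9. Dividing through by 10/9 gives the monic gcd a - 2.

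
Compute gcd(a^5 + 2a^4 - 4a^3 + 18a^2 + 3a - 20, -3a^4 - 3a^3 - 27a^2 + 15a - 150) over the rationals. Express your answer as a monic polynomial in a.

By polynomial division,
  a^5 + 2a^4 - 4a^3 + 18a^2 + 3a - 20 = (-(1/3)a - 1/3)(-3a^4 - 3a^3 - 27a^2 + 15a - 150) + (-14a^3 + 14a^2 - 42a - 70)
  -3a^4 - 3a^3 - 27a^2 + 15a - 150 = ((3/14)a + 3/7)(-14a^3 + 14a^2 - 42a - 70) + (-24a^2 + 48a - 120)
  -14a^3 + 14a^2 - 42a - 70 = ((7/12)a + 7/12)(-24a^2 + 48a - 120) + (0)
Last nonzero remainder: -24a^2 + 48a - 120. Dividing through by -24 gives the monic gcd a^2 - 2a + 5.

a^2 - 2a + 5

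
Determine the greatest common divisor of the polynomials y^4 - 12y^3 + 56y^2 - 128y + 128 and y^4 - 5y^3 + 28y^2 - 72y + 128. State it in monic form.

Euclidean algorithm in ℚ[y]:
  y^4 - 12y^3 + 56y^2 - 128y + 128 = (y^4 - 5y^3 + 28y^2 - 72y + 128) + (-7y^3 + 28y^2 - 56y)
  y^4 - 5y^3 + 28y^2 - 72y + 128 = (-(1/7)y + 1/7)(-7y^3 + 28y^2 - 56y) + (16y^2 - 64y + 128)
  -7y^3 + 28y^2 - 56y = (-(7/16)y)(16y^2 - 64y + 128) + (0)
Last nonzero remainder: 16y^2 - 64y + 128. Dividing through by 16 gives the monic gcd y^2 - 4y + 8.

y^2 - 4y + 8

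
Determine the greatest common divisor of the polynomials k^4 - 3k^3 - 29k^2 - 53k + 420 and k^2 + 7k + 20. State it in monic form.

k^2 + 7k + 20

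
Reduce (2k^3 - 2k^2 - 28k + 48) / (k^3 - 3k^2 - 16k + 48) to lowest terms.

Repeated division with remainder:
  2k^3 - 2k^2 - 28k + 48 = (2)(k^3 - 3k^2 - 16k + 48) + (4k^2 + 4k - 48)
  k^3 - 3k^2 - 16k + 48 = ((1/4)k - 1)(4k^2 + 4k - 48) + (0)
Last nonzero remainder: 4k^2 + 4k - 48. Dividing through by 4 gives the monic gcd k^2 + k - 12.
Cancel k^2 + k - 12 from numerator and denominator to get the reduced form.

(2k - 4)/(k - 4)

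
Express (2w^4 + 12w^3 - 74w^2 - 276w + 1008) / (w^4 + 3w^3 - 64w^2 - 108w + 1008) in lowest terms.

(2w - 6)/(w - 6)

Apply the Euclidean algorithm:
  2w^4 + 12w^3 - 74w^2 - 276w + 1008 = (2)(w^4 + 3w^3 - 64w^2 - 108w + 1008) + (6w^3 + 54w^2 - 60w - 1008)
  w^4 + 3w^3 - 64w^2 - 108w + 1008 = ((1/6)w - 1)(6w^3 + 54w^2 - 60w - 1008) + (0)
Last nonzero remainder: 6w^3 + 54w^2 - 60w - 1008. Dividing through by 6 gives the monic gcd w^3 + 9w^2 - 10w - 168.
Cancel w^3 + 9w^2 - 10w - 168 from numerator and denominator to get the reduced form.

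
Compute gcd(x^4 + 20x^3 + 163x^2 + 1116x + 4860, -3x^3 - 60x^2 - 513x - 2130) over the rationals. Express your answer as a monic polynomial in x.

x + 10

By polynomial division,
  x^4 + 20x^3 + 163x^2 + 1116x + 4860 = (-(1/3)x)(-3x^3 - 60x^2 - 513x - 2130) + (-8x^2 + 406x + 4860)
  -3x^3 - 60x^2 - 513x - 2130 = ((3/8)x + 849/32)(-8x^2 + 406x + 4860) + (-(209715/16)x - 1048575/8)
  -8x^2 + 406x + 4860 = ((128/209715)x - 2592/69905)(-(209715/16)x - 1048575/8) + (0)
Last nonzero remainder: -(209715/16)x - 1048575/8. Dividing through by -209715/16 gives the monic gcd x + 10.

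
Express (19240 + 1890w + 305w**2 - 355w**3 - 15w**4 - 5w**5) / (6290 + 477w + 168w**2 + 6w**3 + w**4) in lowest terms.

(260 + 15w - 5w**3)/(85 + 3w + w**2)

Euclidean algorithm in ℚ[w]:
  -5w**5 - 15w**4 - 355w**3 + 305w**2 + 1890w + 19240 = (-5w + 15)(w**4 + 6w**3 + 168w**2 + 477w + 6290) + (395w**3 + 170w**2 + 26185w - 75110)
  w**4 + 6w**3 + 168w**2 + 477w + 6290 = ((1/395)w + 88/6241)(395w**3 + 170w**2 + 26185w - 75110) + ((619805/6241)w**2 + (1859415/6241)w + 45865570/6241)
  395w**3 + 170w**2 + 26185w - 75110 = ((493039/123961)w - 1266923/123961)((619805/6241)w**2 + (1859415/6241)w + 45865570/6241) + (0)
Last nonzero remainder: (619805/6241)w**2 + (1859415/6241)w + 45865570/6241. Dividing through by 619805/6241 gives the monic gcd w**2 + 3w + 74.
Cancel w**2 + 3w + 74 from numerator and denominator to get the reduced form.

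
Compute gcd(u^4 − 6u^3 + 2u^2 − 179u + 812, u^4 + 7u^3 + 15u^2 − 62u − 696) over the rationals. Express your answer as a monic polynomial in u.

u^3 + u^2 + 9u − 116

Apply the Euclidean algorithm:
  u^4 − 6u^3 + 2u^2 − 179u + 812 = (u^4 + 7u^3 + 15u^2 − 62u − 696) + (−13u^3 − 13u^2 − 117u + 1508)
  u^4 + 7u^3 + 15u^2 − 62u − 696 = (−(1/13)u − 6/13)(−13u^3 − 13u^2 − 117u + 1508) + (0)
Last nonzero remainder: −13u^3 − 13u^2 − 117u + 1508. Dividing through by −13 gives the monic gcd u^3 + u^2 + 9u − 116.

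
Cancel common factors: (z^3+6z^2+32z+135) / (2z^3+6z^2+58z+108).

Repeated division with remainder:
  z^3+6z^2+32z+135 = (1/2)(2z^3+6z^2+58z+108) + (3z^2+3z+81)
  2z^3+6z^2+58z+108 = ((2/3)z+4/3)(3z^2+3z+81) + (0)
Last nonzero remainder: 3z^2+3z+81. Dividing through by 3 gives the monic gcd z^2+z+27.
Cancel z^2+z+27 from numerator and denominator to get the reduced form.

(z+5)/(2z+4)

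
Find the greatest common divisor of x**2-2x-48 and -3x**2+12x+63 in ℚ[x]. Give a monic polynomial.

Apply the Euclidean algorithm:
  x**2-2x-48 = (-1/3)(-3x**2+12x+63) + (2x-27)
  -3x**2+12x+63 = (-(3/2)x-57/4)(2x-27) + (-1287/4)
  2x-27 = (-(8/1287)x+12/143)(-1287/4) + (0)
The last nonzero remainder is the constant -1287/4, so the polynomials are coprime and gcd = 1.

1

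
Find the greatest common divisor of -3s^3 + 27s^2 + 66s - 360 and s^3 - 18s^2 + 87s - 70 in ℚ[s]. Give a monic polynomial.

s - 10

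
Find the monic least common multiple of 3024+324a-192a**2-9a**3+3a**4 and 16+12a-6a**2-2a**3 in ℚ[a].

Euclidean algorithm in ℚ[a]:
  3a**4-9a**3-192a**2+324a+3024 = (-(3/2)a+9)(-2a**3-6a**2+12a+16) + (-120a**2+240a+2880)
  -2a**3-6a**2+12a+16 = ((1/60)a+1/12)(-120a**2+240a+2880) + (-56a-224)
  -120a**2+240a+2880 = ((15/7)a-90/7)(-56a-224) + (0)
Last nonzero remainder: -56a-224. Dividing through by -56 gives the monic gcd a+4.
Then lcm(f, g) = f·g / gcd(f, g); expanding and making the result monic gives the answer.

-2016-1224a+1028a**2+178a**3-63a**4-4a**5+a**6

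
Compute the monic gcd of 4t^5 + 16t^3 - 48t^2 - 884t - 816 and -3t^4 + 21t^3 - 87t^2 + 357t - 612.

t^3 - 4t^2 + 17t - 68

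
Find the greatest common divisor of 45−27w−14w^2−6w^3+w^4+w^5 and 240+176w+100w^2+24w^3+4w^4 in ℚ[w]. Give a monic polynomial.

Euclidean algorithm in ℚ[w]:
  w^5+w^4−6w^3−14w^2−27w+45 = ((1/4)w−5/4)(4w^4+24w^3+100w^2+176w+240) + (−w^3+67w^2+133w+345)
  4w^4+24w^3+100w^2+176w+240 = (−4w−292)(−w^3+67w^2+133w+345) + (20196w^2+40392w+100980)
  −w^3+67w^2+133w+345 = (−(1/20196)w+23/6732)(20196w^2+40392w+100980) + (0)
Last nonzero remainder: 20196w^2+40392w+100980. Dividing through by 20196 gives the monic gcd w^2+2w+5.

5+2w+w^2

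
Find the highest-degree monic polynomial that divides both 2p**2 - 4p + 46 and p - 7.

Repeated division with remainder:
  2p**2 - 4p + 46 = (2p + 10)(p - 7) + (116)
  p - 7 = ((1/116)p - 7/116)(116) + (0)
The last nonzero remainder is the constant 116, so the polynomials are coprime and gcd = 1.

1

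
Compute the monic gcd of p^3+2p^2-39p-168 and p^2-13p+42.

Apply the Euclidean algorithm:
  p^3+2p^2-39p-168 = (p+15)(p^2-13p+42) + (114p-798)
  p^2-13p+42 = ((1/114)p-1/19)(114p-798) + (0)
Last nonzero remainder: 114p-798. Dividing through by 114 gives the monic gcd p-7.

p-7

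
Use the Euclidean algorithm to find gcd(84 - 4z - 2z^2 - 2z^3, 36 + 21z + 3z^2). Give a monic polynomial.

1

By polynomial division,
  -2z^3 - 2z^2 - 4z + 84 = (-(2/3)z + 4)(3z^2 + 21z + 36) + (-64z - 60)
  3z^2 + 21z + 36 = (-(3/64)z - 291/1024)(-64z - 60) + (4851/256)
  -64z - 60 = (-(16384/4851)z - 5120/1617)(4851/256) + (0)
The last nonzero remainder is the constant 4851/256, so the polynomials are coprime and gcd = 1.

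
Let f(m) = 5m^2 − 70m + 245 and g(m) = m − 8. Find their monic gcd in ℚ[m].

Euclidean algorithm in ℚ[m]:
  5m^2 − 70m + 245 = (5m − 30)(m − 8) + (5)
  m − 8 = ((1/5)m − 8/5)(5) + (0)
The last nonzero remainder is the constant 5, so the polynomials are coprime and gcd = 1.

1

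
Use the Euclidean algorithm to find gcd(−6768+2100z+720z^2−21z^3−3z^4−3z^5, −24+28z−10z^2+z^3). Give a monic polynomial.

Euclidean algorithm in ℚ[z]:
  −3z^5−3z^4−21z^3+720z^2+2100z−6768 = (−3z^2−33z−267)(z^3−10z^2+28z−24) + (−1098z^2+8784z−13176)
  z^3−10z^2+28z−24 = (−(1/1098)z+1/549)(−1098z^2+8784z−13176) + (0)
Last nonzero remainder: −1098z^2+8784z−13176. Dividing through by −1098 gives the monic gcd z^2−8z+12.

12−8z+z^2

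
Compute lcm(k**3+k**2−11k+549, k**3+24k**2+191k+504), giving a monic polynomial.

Repeated division with remainder:
  k**3+k**2−11k+549 = (k**3+24k**2+191k+504) + (−23k**2−202k+45)
  k**3+24k**2+191k+504 = (−(1/23)k−350/529)(−23k**2−202k+45) + ((31374/529)k+282366/529)
  −23k**2−202k+45 = (−(12167/31374)k+2645/31374)((31374/529)k+282366/529) + (0)
Last nonzero remainder: (31374/529)k+282366/529. Dividing through by 31374/529 gives the monic gcd k+9.
Then lcm(f, g) = f·g / gcd(f, g); expanding and making the result monic gives the answer.

k**5+16k**4+60k**3+440k**2+7619k+30744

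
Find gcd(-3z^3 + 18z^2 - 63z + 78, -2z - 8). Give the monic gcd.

1

Repeated division with remainder:
  -3z^3 + 18z^2 - 63z + 78 = ((3/2)z^2 - 15z + 183/2)(-2z - 8) + (810)
  -2z - 8 = (-(1/405)z - 4/405)(810) + (0)
The last nonzero remainder is the constant 810, so the polynomials are coprime and gcd = 1.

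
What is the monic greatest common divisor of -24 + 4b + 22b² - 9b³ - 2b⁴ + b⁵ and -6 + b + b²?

By polynomial division,
  b⁵ - 2b⁴ - 9b³ + 22b² + 4b - 24 = (b³ - 3b² + 4)(b² + b - 6) + (0)
The last nonzero remainder b² + b - 6 is already monic.

-6 + b + b²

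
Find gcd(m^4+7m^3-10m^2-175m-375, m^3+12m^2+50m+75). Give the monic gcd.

m^3+12m^2+50m+75

By polynomial division,
  m^4+7m^3-10m^2-175m-375 = (m-5)(m^3+12m^2+50m+75) + (0)
The last nonzero remainder m^3+12m^2+50m+75 is already monic.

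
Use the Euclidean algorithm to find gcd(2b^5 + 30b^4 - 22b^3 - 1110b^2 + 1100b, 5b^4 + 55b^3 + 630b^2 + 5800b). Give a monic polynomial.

By polynomial division,
  2b^5 + 30b^4 - 22b^3 - 1110b^2 + 1100b = ((2/5)b + 8/5)(5b^4 + 55b^3 + 630b^2 + 5800b) + (-362b^3 - 4438b^2 - 8180b)
  5b^4 + 55b^3 + 630b^2 + 5800b = (-(5/362)b + 570/32761)(-362b^3 - 4438b^2 - 8180b) + ((19467640/32761)b^2 + (194676400/32761)b)
  -362b^3 - 4438b^2 - 8180b = (-(5929741/9733820)b - 13399249/9733820)((19467640/32761)b^2 + (194676400/32761)b) + (0)
Last nonzero remainder: (19467640/32761)b^2 + (194676400/32761)b. Dividing through by 19467640/32761 gives the monic gcd b^2 + 10b.

b^2 + 10b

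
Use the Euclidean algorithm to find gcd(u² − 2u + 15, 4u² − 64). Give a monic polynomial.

1

Euclidean algorithm in ℚ[u]:
  u² − 2u + 15 = (1/4)(4u² − 64) + (−2u + 31)
  4u² − 64 = (−2u − 31)(−2u + 31) + (897)
  −2u + 31 = (−(2/897)u + 31/897)(897) + (0)
The last nonzero remainder is the constant 897, so the polynomials are coprime and gcd = 1.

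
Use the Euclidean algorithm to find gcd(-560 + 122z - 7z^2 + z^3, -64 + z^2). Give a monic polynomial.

Repeated division with remainder:
  z^3 - 7z^2 + 122z - 560 = (z - 7)(z^2 - 64) + (186z - 1008)
  z^2 - 64 = ((1/186)z + 28/961)(186z - 1008) + (-33280/961)
  186z - 1008 = (-(89373/16640)z + 60543/2080)(-33280/961) + (0)
The last nonzero remainder is the constant -33280/961, so the polynomials are coprime and gcd = 1.

1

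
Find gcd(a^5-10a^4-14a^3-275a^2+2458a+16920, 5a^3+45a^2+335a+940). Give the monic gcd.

Apply the Euclidean algorithm:
  a^5-10a^4-14a^3-275a^2+2458a+16920 = ((1/5)a^2-(19/5)a+18)(5a^3+45a^2+335a+940) + (0)
Last nonzero remainder: 5a^3+45a^2+335a+940. Dividing through by 5 gives the monic gcd a^3+9a^2+67a+188.

a^3+9a^2+67a+188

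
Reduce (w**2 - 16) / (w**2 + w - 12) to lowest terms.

Repeated division with remainder:
  w**2 - 16 = (w**2 + w - 12) + (-w - 4)
  w**2 + w - 12 = (-w + 3)(-w - 4) + (0)
Last nonzero remainder: -w - 4. Dividing through by -1 gives the monic gcd w + 4.
Cancel w + 4 from numerator and denominator to get the reduced form.

(w - 4)/(w - 3)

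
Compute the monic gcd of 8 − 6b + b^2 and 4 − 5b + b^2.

Repeated division with remainder:
  b^2 − 6b + 8 = (b^2 − 5b + 4) + (−b + 4)
  b^2 − 5b + 4 = (−b + 1)(−b + 4) + (0)
Last nonzero remainder: −b + 4. Dividing through by −1 gives the monic gcd b − 4.

−4 + b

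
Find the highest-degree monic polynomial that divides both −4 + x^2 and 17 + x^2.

1

Euclidean algorithm in ℚ[x]:
  x^2 − 4 = (x^2 + 17) + (−21)
  x^2 + 17 = (−(1/21)x^2 − 17/21)(−21) + (0)
The last nonzero remainder is the constant −21, so the polynomials are coprime and gcd = 1.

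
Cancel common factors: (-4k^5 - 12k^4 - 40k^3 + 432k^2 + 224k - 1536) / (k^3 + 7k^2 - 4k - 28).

(-4k^3 - 12k^2 - 56k + 384)/(k + 7)

Euclidean algorithm in ℚ[k]:
  -4k^5 - 12k^4 - 40k^3 + 432k^2 + 224k - 1536 = (-4k^2 + 16k - 168)(k^3 + 7k^2 - 4k - 28) + (1560k^2 - 6240)
  k^3 + 7k^2 - 4k - 28 = ((1/1560)k + 7/1560)(1560k^2 - 6240) + (0)
Last nonzero remainder: 1560k^2 - 6240. Dividing through by 1560 gives the monic gcd k^2 - 4.
Cancel k^2 - 4 from numerator and denominator to get the reduced form.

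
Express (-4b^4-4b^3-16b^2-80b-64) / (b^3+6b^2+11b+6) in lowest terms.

(-4b^2+8b-32)/(b+3)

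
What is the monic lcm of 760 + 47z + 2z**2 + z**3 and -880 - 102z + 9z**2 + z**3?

Euclidean algorithm in ℚ[z]:
  z**3 + 2z**2 + 47z + 760 = (z**3 + 9z**2 - 102z - 880) + (-7z**2 + 149z + 1640)
  z**3 + 9z**2 - 102z - 880 = (-(1/7)z - 212/49)(-7z**2 + 149z + 1640) + ((38070/49)z + 304560/49)
  -7z**2 + 149z + 1640 = (-(343/38070)z + 2009/7614)((38070/49)z + 304560/49) + (0)
Last nonzero remainder: (38070/49)z + 304560/49. Dividing through by 38070/49 gives the monic gcd z + 8.
Then lcm(f, g) = f·g / gcd(f, g); expanding and making the result monic gives the answer.

-83600 - 4410z + 587z**2 - 61z**3 + 3z**4 + z**5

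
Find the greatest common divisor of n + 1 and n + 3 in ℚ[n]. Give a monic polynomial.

Apply the Euclidean algorithm:
  n + 1 = (n + 3) + (-2)
  n + 3 = (-(1/2)n - 3/2)(-2) + (0)
The last nonzero remainder is the constant -2, so the polynomials are coprime and gcd = 1.

1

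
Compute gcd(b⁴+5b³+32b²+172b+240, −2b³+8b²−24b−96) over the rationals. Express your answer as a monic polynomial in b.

Apply the Euclidean algorithm:
  b⁴+5b³+32b²+172b+240 = (−(1/2)b−9/2)(−2b³+8b²−24b−96) + (56b²+16b−192)
  −2b³+8b²−24b−96 = (−(1/28)b+15/98)(56b²+16b−192) + (−(1632/49)b−3264/49)
  56b²+16b−192 = (−(343/204)b+49/17)(−(1632/49)b−3264/49) + (0)
Last nonzero remainder: −(1632/49)b−3264/49. Dividing through by −1632/49 gives the monic gcd b+2.

b+2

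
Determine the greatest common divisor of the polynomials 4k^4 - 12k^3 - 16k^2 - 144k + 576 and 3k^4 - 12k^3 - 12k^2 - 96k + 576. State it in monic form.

k^3 - 4k - 48

By polynomial division,
  4k^4 - 12k^3 - 16k^2 - 144k + 576 = (4/3)(3k^4 - 12k^3 - 12k^2 - 96k + 576) + (4k^3 - 16k - 192)
  3k^4 - 12k^3 - 12k^2 - 96k + 576 = ((3/4)k - 3)(4k^3 - 16k - 192) + (0)
Last nonzero remainder: 4k^3 - 16k - 192. Dividing through by 4 gives the monic gcd k^3 - 4k - 48.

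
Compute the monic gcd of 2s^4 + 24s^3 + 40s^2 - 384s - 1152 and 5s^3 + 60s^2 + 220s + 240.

By polynomial division,
  2s^4 + 24s^3 + 40s^2 - 384s - 1152 = ((2/5)s)(5s^3 + 60s^2 + 220s + 240) + (-48s^2 - 480s - 1152)
  5s^3 + 60s^2 + 220s + 240 = (-(5/48)s - 5/24)(-48s^2 - 480s - 1152) + (0)
Last nonzero remainder: -48s^2 - 480s - 1152. Dividing through by -48 gives the monic gcd s^2 + 10s + 24.

s^2 + 10s + 24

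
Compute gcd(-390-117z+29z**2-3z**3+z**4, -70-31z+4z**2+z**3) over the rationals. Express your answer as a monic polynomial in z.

Apply the Euclidean algorithm:
  z**4-3z**3+29z**2-117z-390 = (z-7)(z**3+4z**2-31z-70) + (88z**2-264z-880)
  z**3+4z**2-31z-70 = ((1/88)z+7/88)(88z**2-264z-880) + (0)
Last nonzero remainder: 88z**2-264z-880. Dividing through by 88 gives the monic gcd z**2-3z-10.

-10-3z+z**2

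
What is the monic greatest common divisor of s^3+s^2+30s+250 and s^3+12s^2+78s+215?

Apply the Euclidean algorithm:
  s^3+s^2+30s+250 = (s^3+12s^2+78s+215) + (-11s^2-48s+35)
  s^3+12s^2+78s+215 = (-(1/11)s-84/121)(-11s^2-48s+35) + ((5791/121)s+28955/121)
  -11s^2-48s+35 = (-(1331/5791)s+847/5791)((5791/121)s+28955/121) + (0)
Last nonzero remainder: (5791/121)s+28955/121. Dividing through by 5791/121 gives the monic gcd s+5.

s+5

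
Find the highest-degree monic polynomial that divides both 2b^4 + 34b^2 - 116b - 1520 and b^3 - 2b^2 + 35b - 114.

b^2 + b + 38

Euclidean algorithm in ℚ[b]:
  2b^4 + 34b^2 - 116b - 1520 = (2b + 4)(b^3 - 2b^2 + 35b - 114) + (-28b^2 - 28b - 1064)
  b^3 - 2b^2 + 35b - 114 = (-(1/28)b + 3/28)(-28b^2 - 28b - 1064) + (0)
Last nonzero remainder: -28b^2 - 28b - 1064. Dividing through by -28 gives the monic gcd b^2 + b + 38.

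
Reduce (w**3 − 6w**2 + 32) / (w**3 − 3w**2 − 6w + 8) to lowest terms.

Apply the Euclidean algorithm:
  w**3 − 6w**2 + 32 = (w**3 − 3w**2 − 6w + 8) + (−3w**2 + 6w + 24)
  w**3 − 3w**2 − 6w + 8 = (−(1/3)w + 1/3)(−3w**2 + 6w + 24) + (0)
Last nonzero remainder: −3w**2 + 6w + 24. Dividing through by −3 gives the monic gcd w**2 − 2w − 8.
Cancel w**2 − 2w − 8 from numerator and denominator to get the reduced form.

(w − 4)/(w − 1)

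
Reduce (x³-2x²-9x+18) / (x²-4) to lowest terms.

(x²-9)/(x+2)

Euclidean algorithm in ℚ[x]:
  x³-2x²-9x+18 = (x-2)(x²-4) + (-5x+10)
  x²-4 = (-(1/5)x-2/5)(-5x+10) + (0)
Last nonzero remainder: -5x+10. Dividing through by -5 gives the monic gcd x-2.
Cancel x-2 from numerator and denominator to get the reduced form.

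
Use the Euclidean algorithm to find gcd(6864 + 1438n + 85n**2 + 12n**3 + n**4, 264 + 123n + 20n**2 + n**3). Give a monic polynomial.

Apply the Euclidean algorithm:
  n**4 + 12n**3 + 85n**2 + 1438n + 6864 = (n - 8)(n**3 + 20n**2 + 123n + 264) + (122n**2 + 2158n + 8976)
  n**3 + 20n**2 + 123n + 264 = ((1/122)n + 141/7442)(122n**2 + 2158n + 8976) + ((31776/3721)n + 349536/3721)
  122n**2 + 2158n + 8976 = ((226981/15888)n + 63257/662)((31776/3721)n + 349536/3721) + (0)
Last nonzero remainder: (31776/3721)n + 349536/3721. Dividing through by 31776/3721 gives the monic gcd n + 11.

11 + n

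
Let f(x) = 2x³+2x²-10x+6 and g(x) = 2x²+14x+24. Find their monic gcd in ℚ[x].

x+3

Apply the Euclidean algorithm:
  2x³+2x²-10x+6 = (x-6)(2x²+14x+24) + (50x+150)
  2x²+14x+24 = ((1/25)x+4/25)(50x+150) + (0)
Last nonzero remainder: 50x+150. Dividing through by 50 gives the monic gcd x+3.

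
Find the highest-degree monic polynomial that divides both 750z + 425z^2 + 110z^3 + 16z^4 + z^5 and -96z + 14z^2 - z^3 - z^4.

6z + z^2

Euclidean algorithm in ℚ[z]:
  z^5 + 16z^4 + 110z^3 + 425z^2 + 750z = (-z - 15)(-z^4 - z^3 + 14z^2 - 96z) + (109z^3 + 539z^2 - 690z)
  -z^4 - z^3 + 14z^2 - 96z = (-(1/109)z + 430/11881)(109z^3 + 539z^2 - 690z) + (-(140646/11881)z^2 - (843876/11881)z)
  109z^3 + 539z^2 - 690z = (-(1295029/140646)z + 1366315/140646)(-(140646/11881)z^2 - (843876/11881)z) + (0)
Last nonzero remainder: -(140646/11881)z^2 - (843876/11881)z. Dividing through by -140646/11881 gives the monic gcd z^2 + 6z.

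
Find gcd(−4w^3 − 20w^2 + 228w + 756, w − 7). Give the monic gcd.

w − 7

Apply the Euclidean algorithm:
  −4w^3 − 20w^2 + 228w + 756 = (−4w^2 − 48w − 108)(w − 7) + (0)
The last nonzero remainder w − 7 is already monic.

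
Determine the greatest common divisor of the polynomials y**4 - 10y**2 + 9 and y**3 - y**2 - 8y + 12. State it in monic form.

Apply the Euclidean algorithm:
  y**4 - 10y**2 + 9 = (y + 1)(y**3 - y**2 - 8y + 12) + (-y**2 - 4y - 3)
  y**3 - y**2 - 8y + 12 = (-y + 5)(-y**2 - 4y - 3) + (9y + 27)
  -y**2 - 4y - 3 = (-(1/9)y - 1/9)(9y + 27) + (0)
Last nonzero remainder: 9y + 27. Dividing through by 9 gives the monic gcd y + 3.

y + 3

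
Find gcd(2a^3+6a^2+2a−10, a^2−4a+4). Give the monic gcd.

Apply the Euclidean algorithm:
  2a^3+6a^2+2a−10 = (2a+14)(a^2−4a+4) + (50a−66)
  a^2−4a+4 = ((1/50)a−67/1250)(50a−66) + (289/625)
  50a−66 = ((31250/289)a−41250/289)(289/625) + (0)
The last nonzero remainder is the constant 289/625, so the polynomials are coprime and gcd = 1.

1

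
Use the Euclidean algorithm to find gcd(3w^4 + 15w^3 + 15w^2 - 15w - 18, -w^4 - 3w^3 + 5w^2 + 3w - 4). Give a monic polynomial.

w^2 - 1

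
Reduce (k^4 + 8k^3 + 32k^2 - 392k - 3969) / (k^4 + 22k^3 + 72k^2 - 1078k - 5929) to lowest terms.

(k^2 + 8k + 81)/(k^2 + 22k + 121)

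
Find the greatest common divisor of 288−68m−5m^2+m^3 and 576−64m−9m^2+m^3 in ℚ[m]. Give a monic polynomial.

−72−m+m^2

By polynomial division,
  m^3−5m^2−68m+288 = (m^3−9m^2−64m+576) + (4m^2−4m−288)
  m^3−9m^2−64m+576 = ((1/4)m−2)(4m^2−4m−288) + (0)
Last nonzero remainder: 4m^2−4m−288. Dividing through by 4 gives the monic gcd m^2−m−72.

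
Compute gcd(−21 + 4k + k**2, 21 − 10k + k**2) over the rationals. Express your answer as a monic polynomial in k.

Repeated division with remainder:
  k**2 + 4k − 21 = (k**2 − 10k + 21) + (14k − 42)
  k**2 − 10k + 21 = ((1/14)k − 1/2)(14k − 42) + (0)
Last nonzero remainder: 14k − 42. Dividing through by 14 gives the monic gcd k − 3.

−3 + k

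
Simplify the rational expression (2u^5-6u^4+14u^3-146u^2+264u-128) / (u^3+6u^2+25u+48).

(2u^3-12u^2+18u-8)/(u+3)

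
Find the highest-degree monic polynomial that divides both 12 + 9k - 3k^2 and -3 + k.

1

Euclidean algorithm in ℚ[k]:
  -3k^2 + 9k + 12 = (-3k)(k - 3) + (12)
  k - 3 = ((1/12)k - 1/4)(12) + (0)
The last nonzero remainder is the constant 12, so the polynomials are coprime and gcd = 1.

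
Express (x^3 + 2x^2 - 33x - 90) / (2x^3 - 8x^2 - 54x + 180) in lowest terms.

Euclidean algorithm in ℚ[x]:
  x^3 + 2x^2 - 33x - 90 = (1/2)(2x^3 - 8x^2 - 54x + 180) + (6x^2 - 6x - 180)
  2x^3 - 8x^2 - 54x + 180 = ((1/3)x - 1)(6x^2 - 6x - 180) + (0)
Last nonzero remainder: 6x^2 - 6x - 180. Dividing through by 6 gives the monic gcd x^2 - x - 30.
Cancel x^2 - x - 30 from numerator and denominator to get the reduced form.

(x + 3)/(2x - 6)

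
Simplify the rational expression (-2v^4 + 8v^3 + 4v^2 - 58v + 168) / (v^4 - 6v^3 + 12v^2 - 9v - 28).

(-2v - 6)/(v + 1)

Apply the Euclidean algorithm:
  -2v^4 + 8v^3 + 4v^2 - 58v + 168 = (-2)(v^4 - 6v^3 + 12v^2 - 9v - 28) + (-4v^3 + 28v^2 - 76v + 112)
  v^4 - 6v^3 + 12v^2 - 9v - 28 = (-(1/4)v - 1/4)(-4v^3 + 28v^2 - 76v + 112) + (0)
Last nonzero remainder: -4v^3 + 28v^2 - 76v + 112. Dividing through by -4 gives the monic gcd v^3 - 7v^2 + 19v - 28.
Cancel v^3 - 7v^2 + 19v - 28 from numerator and denominator to get the reduced form.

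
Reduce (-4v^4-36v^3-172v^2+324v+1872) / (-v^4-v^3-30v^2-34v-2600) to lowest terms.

(4v^2-36)/(v^2-8v+50)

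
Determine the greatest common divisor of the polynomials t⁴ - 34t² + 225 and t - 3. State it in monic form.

Euclidean algorithm in ℚ[t]:
  t⁴ - 34t² + 225 = (t³ + 3t² - 25t - 75)(t - 3) + (0)
The last nonzero remainder t - 3 is already monic.

t - 3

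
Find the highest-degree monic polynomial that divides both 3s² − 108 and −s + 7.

Apply the Euclidean algorithm:
  3s² − 108 = (−3s − 21)(−s + 7) + (39)
  −s + 7 = (−(1/39)s + 7/39)(39) + (0)
The last nonzero remainder is the constant 39, so the polynomials are coprime and gcd = 1.

1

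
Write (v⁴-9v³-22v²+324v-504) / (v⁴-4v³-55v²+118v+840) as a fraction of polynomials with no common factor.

(v²+4v-12)/(v²+9v+20)

By polynomial division,
  v⁴-9v³-22v²+324v-504 = (v⁴-4v³-55v²+118v+840) + (-5v³+33v²+206v-1344)
  v⁴-4v³-55v²+118v+840 = (-(1/5)v-13/25)(-5v³+33v²+206v-1344) + ((84/25)v²-(1092/25)v+3528/25)
  -5v³+33v²+206v-1344 = (-(125/84)v-200/21)((84/25)v²-(1092/25)v+3528/25) + (0)
Last nonzero remainder: (84/25)v²-(1092/25)v+3528/25. Dividing through by 84/25 gives the monic gcd v²-13v+42.
Cancel v²-13v+42 from numerator and denominator to get the reduced form.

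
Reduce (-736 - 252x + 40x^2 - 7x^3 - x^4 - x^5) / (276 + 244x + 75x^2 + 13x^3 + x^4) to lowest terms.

(-16 + 6x - x^2)/(6 + x)

Apply the Euclidean algorithm:
  -x^5 - x^4 - 7x^3 + 40x^2 - 252x - 736 = (-x + 12)(x^4 + 13x^3 + 75x^2 + 244x + 276) + (-88x^3 - 616x^2 - 2904x - 4048)
  x^4 + 13x^3 + 75x^2 + 244x + 276 = (-(1/88)x - 3/44)(-88x^3 - 616x^2 - 2904x - 4048) + (0)
Last nonzero remainder: -88x^3 - 616x^2 - 2904x - 4048. Dividing through by -88 gives the monic gcd x^3 + 7x^2 + 33x + 46.
Cancel x^3 + 7x^2 + 33x + 46 from numerator and denominator to get the reduced form.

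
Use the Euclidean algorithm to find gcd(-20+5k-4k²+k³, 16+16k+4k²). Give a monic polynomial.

1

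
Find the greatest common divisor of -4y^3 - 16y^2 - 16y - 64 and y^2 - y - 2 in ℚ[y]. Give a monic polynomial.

1

Repeated division with remainder:
  -4y^3 - 16y^2 - 16y - 64 = (-4y - 20)(y^2 - y - 2) + (-44y - 104)
  y^2 - y - 2 = (-(1/44)y + 37/484)(-44y - 104) + (720/121)
  -44y - 104 = (-(1331/180)y - 1573/90)(720/121) + (0)
The last nonzero remainder is the constant 720/121, so the polynomials are coprime and gcd = 1.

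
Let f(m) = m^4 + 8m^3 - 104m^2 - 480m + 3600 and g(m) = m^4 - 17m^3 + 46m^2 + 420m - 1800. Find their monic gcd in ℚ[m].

m^2 - 12m + 36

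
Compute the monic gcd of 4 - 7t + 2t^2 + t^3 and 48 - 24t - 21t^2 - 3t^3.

-4 + 3t + t^2

By polynomial division,
  t^3 + 2t^2 - 7t + 4 = (-1/3)(-3t^3 - 21t^2 - 24t + 48) + (-5t^2 - 15t + 20)
  -3t^3 - 21t^2 - 24t + 48 = ((3/5)t + 12/5)(-5t^2 - 15t + 20) + (0)
Last nonzero remainder: -5t^2 - 15t + 20. Dividing through by -5 gives the monic gcd t^2 + 3t - 4.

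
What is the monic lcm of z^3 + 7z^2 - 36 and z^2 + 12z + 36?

Apply the Euclidean algorithm:
  z^3 + 7z^2 - 36 = (z - 5)(z^2 + 12z + 36) + (24z + 144)
  z^2 + 12z + 36 = ((1/24)z + 1/4)(24z + 144) + (0)
Last nonzero remainder: 24z + 144. Dividing through by 24 gives the monic gcd z + 6.
Then lcm(f, g) = f·g / gcd(f, g); expanding and making the result monic gives the answer.

z^4 + 13z^3 + 42z^2 - 36z - 216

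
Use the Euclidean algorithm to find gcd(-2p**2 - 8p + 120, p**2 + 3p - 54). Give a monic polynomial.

p - 6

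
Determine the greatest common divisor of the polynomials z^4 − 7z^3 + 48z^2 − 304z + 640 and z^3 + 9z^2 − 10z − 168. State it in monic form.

z − 4

Repeated division with remainder:
  z^4 − 7z^3 + 48z^2 − 304z + 640 = (z − 16)(z^3 + 9z^2 − 10z − 168) + (202z^2 − 296z − 2048)
  z^3 + 9z^2 − 10z − 168 = ((1/202)z + 1057/20402)(202z^2 − 296z − 2048) + ((157850/10201)z − 631400/10201)
  202z^2 − 296z − 2048 = ((1030301/78925)z + 2611456/78925)((157850/10201)z − 631400/10201) + (0)
Last nonzero remainder: (157850/10201)z − 631400/10201. Dividing through by 157850/10201 gives the monic gcd z − 4.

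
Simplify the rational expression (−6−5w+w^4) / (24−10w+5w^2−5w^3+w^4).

Repeated division with remainder:
  w^4−5w−6 = (w^4−5w^3+5w^2−10w+24) + (5w^3−5w^2+5w−30)
  w^4−5w^3+5w^2−10w+24 = ((1/5)w−4/5)(5w^3−5w^2+5w−30) + (0)
Last nonzero remainder: 5w^3−5w^2+5w−30. Dividing through by 5 gives the monic gcd w^3−w^2+w−6.
Cancel w^3−w^2+w−6 from numerator and denominator to get the reduced form.

(1+w)/(−4+w)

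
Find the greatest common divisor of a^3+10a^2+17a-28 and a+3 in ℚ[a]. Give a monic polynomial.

Apply the Euclidean algorithm:
  a^3+10a^2+17a-28 = (a^2+7a-4)(a+3) + (-16)
  a+3 = (-(1/16)a-3/16)(-16) + (0)
The last nonzero remainder is the constant -16, so the polynomials are coprime and gcd = 1.

1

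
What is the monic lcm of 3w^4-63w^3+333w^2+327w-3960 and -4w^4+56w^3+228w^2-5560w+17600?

Apply the Euclidean algorithm:
  3w^4-63w^3+333w^2+327w-3960 = (-3/4)(-4w^4+56w^3+228w^2-5560w+17600) + (-21w^3+504w^2-3843w+9240)
  -4w^4+56w^3+228w^2-5560w+17600 = ((4/21)w+40/21)(-21w^3+504w^2-3843w+9240) + (0)
Last nonzero remainder: -21w^3+504w^2-3843w+9240. Dividing through by -21 gives the monic gcd w^3-24w^2+183w-440.
Then lcm(f, g) = f·g / gcd(f, g); expanding and making the result monic gives the answer.

w^5-11w^4-99w^3+1219w^2-230w-13200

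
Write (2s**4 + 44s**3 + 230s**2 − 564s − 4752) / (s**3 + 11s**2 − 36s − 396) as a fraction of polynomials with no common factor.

Repeated division with remainder:
  2s**4 + 44s**3 + 230s**2 − 564s − 4752 = (2s + 22)(s**3 + 11s**2 − 36s − 396) + (60s**2 + 1020s + 3960)
  s**3 + 11s**2 − 36s − 396 = ((1/60)s − 1/10)(60s**2 + 1020s + 3960) + (0)
Last nonzero remainder: 60s**2 + 1020s + 3960. Dividing through by 60 gives the monic gcd s**2 + 17s + 66.
Cancel s**2 + 17s + 66 from numerator and denominator to get the reduced form.

(2s**2 + 10s − 72)/(s − 6)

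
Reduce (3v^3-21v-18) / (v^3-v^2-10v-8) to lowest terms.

(3v-9)/(v-4)

Euclidean algorithm in ℚ[v]:
  3v^3-21v-18 = (3)(v^3-v^2-10v-8) + (3v^2+9v+6)
  v^3-v^2-10v-8 = ((1/3)v-4/3)(3v^2+9v+6) + (0)
Last nonzero remainder: 3v^2+9v+6. Dividing through by 3 gives the monic gcd v^2+3v+2.
Cancel v^2+3v+2 from numerator and denominator to get the reduced form.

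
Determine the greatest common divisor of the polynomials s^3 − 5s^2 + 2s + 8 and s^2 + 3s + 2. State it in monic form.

s + 1

Repeated division with remainder:
  s^3 − 5s^2 + 2s + 8 = (s − 8)(s^2 + 3s + 2) + (24s + 24)
  s^2 + 3s + 2 = ((1/24)s + 1/12)(24s + 24) + (0)
Last nonzero remainder: 24s + 24. Dividing through by 24 gives the monic gcd s + 1.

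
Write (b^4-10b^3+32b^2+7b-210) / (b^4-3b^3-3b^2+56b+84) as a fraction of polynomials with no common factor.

Repeated division with remainder:
  b^4-10b^3+32b^2+7b-210 = (b^4-3b^3-3b^2+56b+84) + (-7b^3+35b^2-49b-294)
  b^4-3b^3-3b^2+56b+84 = (-(1/7)b-2/7)(-7b^3+35b^2-49b-294) + (0)
Last nonzero remainder: -7b^3+35b^2-49b-294. Dividing through by -7 gives the monic gcd b^3-5b^2+7b+42.
Cancel b^3-5b^2+7b+42 from numerator and denominator to get the reduced form.

(b-5)/(b+2)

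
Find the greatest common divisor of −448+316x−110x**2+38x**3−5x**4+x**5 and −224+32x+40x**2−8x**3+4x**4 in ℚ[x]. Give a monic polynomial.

Euclidean algorithm in ℚ[x]:
  x**5−5x**4+38x**3−110x**2+316x−448 = ((1/4)x−3/4)(4x**4−8x**3+40x**2+32x−224) + (22x**3−88x**2+396x−616)
  4x**4−8x**3+40x**2+32x−224 = ((2/11)x+4/11)(22x**3−88x**2+396x−616) + (0)
Last nonzero remainder: 22x**3−88x**2+396x−616. Dividing through by 22 gives the monic gcd x**3−4x**2+18x−28.

−28+18x−4x**2+x**3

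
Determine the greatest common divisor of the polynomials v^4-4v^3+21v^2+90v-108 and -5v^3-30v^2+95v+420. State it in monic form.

v+3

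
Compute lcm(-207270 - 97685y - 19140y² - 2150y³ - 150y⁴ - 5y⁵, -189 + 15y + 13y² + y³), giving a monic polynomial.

-124362 - 17157y + 8053y² + 2538y³ + 340y⁴ + 27y⁵ + y⁶

Euclidean algorithm in ℚ[y]:
  -5y⁵ - 150y⁴ - 2150y³ - 19140y² - 97685y - 207270 = (-5y² - 85y - 970)(y³ + 13y² + 15y - 189) + (-6200y² - 99200y - 390600)
  y³ + 13y² + 15y - 189 = (-(1/6200)y + 3/6200)(-6200y² - 99200y - 390600) + (0)
Last nonzero remainder: -6200y² - 99200y - 390600. Dividing through by -6200 gives the monic gcd y² + 16y + 63.
Then lcm(f, g) = f·g / gcd(f, g); expanding and making the result monic gives the answer.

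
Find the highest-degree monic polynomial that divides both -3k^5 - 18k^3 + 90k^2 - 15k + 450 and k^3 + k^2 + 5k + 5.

k^2 + 5

Repeated division with remainder:
  -3k^5 - 18k^3 + 90k^2 - 15k + 450 = (-3k^2 + 3k - 6)(k^3 + k^2 + 5k + 5) + (96k^2 + 480)
  k^3 + k^2 + 5k + 5 = ((1/96)k + 1/96)(96k^2 + 480) + (0)
Last nonzero remainder: 96k^2 + 480. Dividing through by 96 gives the monic gcd k^2 + 5.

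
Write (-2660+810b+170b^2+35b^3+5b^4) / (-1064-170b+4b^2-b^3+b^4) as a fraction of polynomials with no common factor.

(-70+25b+5b^2)/(-28-3b+b^2)

By polynomial division,
  5b^4+35b^3+170b^2+810b-2660 = (5)(b^4-b^3+4b^2-170b-1064) + (40b^3+150b^2+1660b+2660)
  b^4-b^3+4b^2-170b-1064 = ((1/40)b-19/160)(40b^3+150b^2+1660b+2660) + (-(315/16)b^2-(315/8)b-5985/8)
  40b^3+150b^2+1660b+2660 = (-(128/63)b-32/9)(-(315/16)b^2-(315/8)b-5985/8) + (0)
Last nonzero remainder: -(315/16)b^2-(315/8)b-5985/8. Dividing through by -315/16 gives the monic gcd b^2+2b+38.
Cancel b^2+2b+38 from numerator and denominator to get the reduced form.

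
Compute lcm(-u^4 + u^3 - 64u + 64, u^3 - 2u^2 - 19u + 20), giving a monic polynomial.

u^5 - 6u^4 + 5u^3 + 64u^2 - 384u + 320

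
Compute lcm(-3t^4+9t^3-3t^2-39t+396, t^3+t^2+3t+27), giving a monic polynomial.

t^6-5t^5+16t^4-16t^3-149t^2+381t-1188

Euclidean algorithm in ℚ[t]:
  -3t^4+9t^3-3t^2-39t+396 = (-3t+12)(t^3+t^2+3t+27) + (-6t^2+6t+72)
  t^3+t^2+3t+27 = (-(1/6)t-1/3)(-6t^2+6t+72) + (17t+51)
  -6t^2+6t+72 = (-(6/17)t+24/17)(17t+51) + (0)
Last nonzero remainder: 17t+51. Dividing through by 17 gives the monic gcd t+3.
Then lcm(f, g) = f·g / gcd(f, g); expanding and making the result monic gives the answer.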